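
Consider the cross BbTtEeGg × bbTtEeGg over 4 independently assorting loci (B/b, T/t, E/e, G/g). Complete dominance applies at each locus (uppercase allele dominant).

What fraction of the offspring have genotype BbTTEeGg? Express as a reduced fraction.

BbTtEeGg gametes: BTEG×1, BTEg×1, BTeG×1, BTeg×1, BtEG×1, BtEg×1, BteG×1, Bteg×1, bTEG×1, bTEg×1, bTeG×1, bTeg×1, btEG×1, btEg×1, bteG×1, bteg×1
bbTtEeGg gametes: bTEG×2, bTEg×2, bTeG×2, bTeg×2, btEG×2, btEg×2, bteG×2, bteg×2
BbTtEeGg×bbTtEeGg grid (16·16=256): BbTTEEGG=2 BbTTEEGg=4 BbTTEEgg=2 BbTTEeGG=4 BbTTEeGg=8 BbTTEegg=4 BbTTeeGG=2 BbTTeeGg=4 BbTTeegg=2 BbTtEEGG=4 BbTtEEGg=8 BbTtEEgg=4 BbTtEeGG=8 BbTtEeGg=16 BbTtEegg=8 BbTteeGG=4 BbTteeGg=8 BbTteegg=4 BbttEEGG=2 BbttEEGg=4 BbttEEgg=2 BbttEeGG=4 BbttEeGg=8 BbttEegg=4 BbtteeGG=2 BbtteeGg=4 Bbtteegg=2 bbTTEEGG=2 bbTTEEGg=4 bbTTEEgg=2 bbTTEeGG=4 bbTTEeGg=8 bbTTEegg=4 bbTTeeGG=2 bbTTeeGg=4 bbTTeegg=2 bbTtEEGG=4 bbTtEEGg=8 bbTtEEgg=4 bbTtEeGG=8 bbTtEeGg=16 bbTtEegg=8 bbTteeGG=4 bbTteeGg=8 bbTteegg=4 bbttEEGG=2 bbttEEGg=4 bbttEEgg=2 bbttEeGG=4 bbttEeGg=8 bbttEegg=4 bbtteeGG=2 bbtteeGg=4 bbtteegg=2
BbTTEeGg hits 8/256; gcd=8; 8÷8/256÷8 = 1/32

P(BbTTEeGg) = 1/32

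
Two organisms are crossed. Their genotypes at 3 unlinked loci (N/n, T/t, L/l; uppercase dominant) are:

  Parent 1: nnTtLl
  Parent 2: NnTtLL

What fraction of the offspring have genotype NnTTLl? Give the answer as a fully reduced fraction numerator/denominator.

P(NnTTLl) = 1/16

nnTtLl gametes: nTL×2, nTl×2, ntL×2, ntl×2
NnTtLL gametes: NTL×2, NtL×2, nTL×2, ntL×2
nnTtLl×NnTtLL grid (8·8=64): NnTTLL=4 NnTTLl=4 NnTtLL=8 NnTtLl=8 NnttLL=4 NnttLl=4 nnTTLL=4 nnTTLl=4 nnTtLL=8 nnTtLl=8 nnttLL=4 nnttLl=4
NnTTLl hits 4/64; gcd=4; 4÷4/64÷4 = 1/16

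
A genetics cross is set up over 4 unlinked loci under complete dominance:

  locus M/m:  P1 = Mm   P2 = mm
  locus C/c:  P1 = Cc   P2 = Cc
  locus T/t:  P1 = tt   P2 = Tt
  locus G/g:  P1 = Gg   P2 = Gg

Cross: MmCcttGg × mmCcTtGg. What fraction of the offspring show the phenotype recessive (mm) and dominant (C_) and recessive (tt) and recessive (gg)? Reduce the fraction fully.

MmCcttGg gametes: MCtG×2, MCtg×2, MctG×2, Mctg×2, mCtG×2, mCtg×2, mctG×2, mctg×2
mmCcTtGg gametes: mCTG×2, mCTg×2, mCtG×2, mCtg×2, mcTG×2, mcTg×2, mctG×2, mctg×2
MmCcttGg×mmCcTtGg grid (16·16=256): MmCCTtGG=4 MmCCTtGg=8 MmCCTtgg=4 MmCCttGG=4 MmCCttGg=8 MmCCttgg=4 MmCcTtGG=8 MmCcTtGg=16 MmCcTtgg=8 MmCcttGG=8 MmCcttGg=16 MmCcttgg=8 MmccTtGG=4 MmccTtGg=8 MmccTtgg=4 MmccttGG=4 MmccttGg=8 Mmccttgg=4 mmCCTtGG=4 mmCCTtGg=8 mmCCTtgg=4 mmCCttGG=4 mmCCttGg=8 mmCCttgg=4 mmCcTtGG=8 mmCcTtGg=16 mmCcTtgg=8 mmCcttGG=8 mmCcttGg=16 mmCcttgg=8 mmccTtGG=4 mmccTtGg=8 mmccTtgg=4 mmccttGG=4 mmccttGg=8 mmccttgg=4
mm C_ tt gg hits 12/256; gcd=4; 12÷4/256÷4 = 3/64

P(mm C_ tt gg) = 3/64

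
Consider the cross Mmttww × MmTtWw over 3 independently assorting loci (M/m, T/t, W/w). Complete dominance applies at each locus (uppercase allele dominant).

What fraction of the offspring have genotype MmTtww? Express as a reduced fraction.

P(MmTtww) = 1/8

Mmttww gametes: Mtw×4, mtw×4
MmTtWw gametes: MTW×1, MTw×1, MtW×1, Mtw×1, mTW×1, mTw×1, mtW×1, mtw×1
Mmttww×MmTtWw grid (8·8=64): MMTtWw=4 MMTtww=4 MMttWw=4 MMttww=4 MmTtWw=8 MmTtww=8 MmttWw=8 Mmttww=8 mmTtWw=4 mmTtww=4 mmttWw=4 mmttww=4
MmTtww hits 8/64; gcd=8; 8÷8/64÷8 = 1/8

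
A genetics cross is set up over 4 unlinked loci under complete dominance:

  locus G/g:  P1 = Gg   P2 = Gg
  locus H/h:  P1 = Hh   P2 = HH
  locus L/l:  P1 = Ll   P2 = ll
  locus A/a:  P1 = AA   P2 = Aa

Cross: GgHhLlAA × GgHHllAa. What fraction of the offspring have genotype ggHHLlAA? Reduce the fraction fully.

P(ggHHLlAA) = 1/32

GgHhLlAA gametes: GHLA×2, GHlA×2, GhLA×2, GhlA×2, gHLA×2, gHlA×2, ghLA×2, ghlA×2
GgHHllAa gametes: GHlA×4, GHla×4, gHlA×4, gHla×4
GgHhLlAA×GgHHllAa grid (16·16=256): GGHHLlAA=8 GGHHLlAa=8 GGHHllAA=8 GGHHllAa=8 GGHhLlAA=8 GGHhLlAa=8 GGHhllAA=8 GGHhllAa=8 GgHHLlAA=16 GgHHLlAa=16 GgHHllAA=16 GgHHllAa=16 GgHhLlAA=16 GgHhLlAa=16 GgHhllAA=16 GgHhllAa=16 ggHHLlAA=8 ggHHLlAa=8 ggHHllAA=8 ggHHllAa=8 ggHhLlAA=8 ggHhLlAa=8 ggHhllAA=8 ggHhllAa=8
ggHHLlAA hits 8/256; gcd=8; 8÷8/256÷8 = 1/32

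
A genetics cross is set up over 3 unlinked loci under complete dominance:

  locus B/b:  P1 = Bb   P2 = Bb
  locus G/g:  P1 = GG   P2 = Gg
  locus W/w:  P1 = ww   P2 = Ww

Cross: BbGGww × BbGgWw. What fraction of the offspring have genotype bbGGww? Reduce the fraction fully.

BbGGww gametes: BGw×4, bGw×4
BbGgWw gametes: BGW×1, BGw×1, BgW×1, Bgw×1, bGW×1, bGw×1, bgW×1, bgw×1
BbGGww×BbGgWw grid (8·8=64): BBGGWw=4 BBGGww=4 BBGgWw=4 BBGgww=4 BbGGWw=8 BbGGww=8 BbGgWw=8 BbGgww=8 bbGGWw=4 bbGGww=4 bbGgWw=4 bbGgww=4
bbGGww hits 4/64; gcd=4; 4÷4/64÷4 = 1/16

P(bbGGww) = 1/16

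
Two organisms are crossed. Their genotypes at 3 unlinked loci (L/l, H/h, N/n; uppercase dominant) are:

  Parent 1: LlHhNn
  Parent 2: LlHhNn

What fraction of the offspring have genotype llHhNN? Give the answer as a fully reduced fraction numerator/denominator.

LlHhNn gametes: LHN×1, LHn×1, LhN×1, Lhn×1, lHN×1, lHn×1, lhN×1, lhn×1
LlHhNn gametes: LHN×1, LHn×1, LhN×1, Lhn×1, lHN×1, lHn×1, lhN×1, lhn×1
LlHhNn×LlHhNn grid (8·8=64): LLHHNN=1 LLHHNn=2 LLHHnn=1 LLHhNN=2 LLHhNn=4 LLHhnn=2 LLhhNN=1 LLhhNn=2 LLhhnn=1 LlHHNN=2 LlHHNn=4 LlHHnn=2 LlHhNN=4 LlHhNn=8 LlHhnn=4 LlhhNN=2 LlhhNn=4 Llhhnn=2 llHHNN=1 llHHNn=2 llHHnn=1 llHhNN=2 llHhNn=4 llHhnn=2 llhhNN=1 llhhNn=2 llhhnn=1
llHhNN hits 2/64; gcd=2; 2÷2/64÷2 = 1/32

P(llHhNN) = 1/32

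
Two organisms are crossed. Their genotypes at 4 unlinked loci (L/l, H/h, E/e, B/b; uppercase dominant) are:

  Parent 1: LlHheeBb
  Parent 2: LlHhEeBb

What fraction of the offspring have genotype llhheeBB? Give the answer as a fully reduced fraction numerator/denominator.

P(llhheeBB) = 1/128

LlHheeBb gametes: LHeB×2, LHeb×2, LheB×2, Lheb×2, lHeB×2, lHeb×2, lheB×2, lheb×2
LlHhEeBb gametes: LHEB×1, LHEb×1, LHeB×1, LHeb×1, LhEB×1, LhEb×1, LheB×1, Lheb×1, lHEB×1, lHEb×1, lHeB×1, lHeb×1, lhEB×1, lhEb×1, lheB×1, lheb×1
LlHheeBb×LlHhEeBb grid (16·16=256): LLHHEeBB=2 LLHHEeBb=4 LLHHEebb=2 LLHHeeBB=2 LLHHeeBb=4 LLHHeebb=2 LLHhEeBB=4 LLHhEeBb=8 LLHhEebb=4 LLHheeBB=4 LLHheeBb=8 LLHheebb=4 LLhhEeBB=2 LLhhEeBb=4 LLhhEebb=2 LLhheeBB=2 LLhheeBb=4 LLhheebb=2 LlHHEeBB=4 LlHHEeBb=8 LlHHEebb=4 LlHHeeBB=4 LlHHeeBb=8 LlHHeebb=4 LlHhEeBB=8 LlHhEeBb=16 LlHhEebb=8 LlHheeBB=8 LlHheeBb=16 LlHheebb=8 LlhhEeBB=4 LlhhEeBb=8 LlhhEebb=4 LlhheeBB=4 LlhheeBb=8 Llhheebb=4 llHHEeBB=2 llHHEeBb=4 llHHEebb=2 llHHeeBB=2 llHHeeBb=4 llHHeebb=2 llHhEeBB=4 llHhEeBb=8 llHhEebb=4 llHheeBB=4 llHheeBb=8 llHheebb=4 llhhEeBB=2 llhhEeBb=4 llhhEebb=2 llhheeBB=2 llhheeBb=4 llhheebb=2
llhheeBB hits 2/256; gcd=2; 2÷2/256÷2 = 1/128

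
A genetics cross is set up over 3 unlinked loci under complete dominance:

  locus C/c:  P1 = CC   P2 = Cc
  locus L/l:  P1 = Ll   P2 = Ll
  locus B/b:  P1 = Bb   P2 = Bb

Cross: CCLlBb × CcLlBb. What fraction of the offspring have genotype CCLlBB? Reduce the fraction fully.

P(CCLlBB) = 1/16

CCLlBb gametes: CLB×2, CLb×2, ClB×2, Clb×2
CcLlBb gametes: CLB×1, CLb×1, ClB×1, Clb×1, cLB×1, cLb×1, clB×1, clb×1
CCLlBb×CcLlBb grid (8·8=64): CCLLBB=2 CCLLBb=4 CCLLbb=2 CCLlBB=4 CCLlBb=8 CCLlbb=4 CCllBB=2 CCllBb=4 CCllbb=2 CcLLBB=2 CcLLBb=4 CcLLbb=2 CcLlBB=4 CcLlBb=8 CcLlbb=4 CcllBB=2 CcllBb=4 Ccllbb=2
CCLlBB hits 4/64; gcd=4; 4÷4/64÷4 = 1/16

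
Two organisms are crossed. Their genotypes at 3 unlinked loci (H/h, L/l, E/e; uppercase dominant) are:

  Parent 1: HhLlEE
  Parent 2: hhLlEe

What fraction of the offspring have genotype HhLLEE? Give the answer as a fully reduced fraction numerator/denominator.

HhLlEE gametes: HLE×2, HlE×2, hLE×2, hlE×2
hhLlEe gametes: hLE×2, hLe×2, hlE×2, hle×2
HhLlEE×hhLlEe grid (8·8=64): HhLLEE=4 HhLLEe=4 HhLlEE=8 HhLlEe=8 HhllEE=4 HhllEe=4 hhLLEE=4 hhLLEe=4 hhLlEE=8 hhLlEe=8 hhllEE=4 hhllEe=4
HhLLEE hits 4/64; gcd=4; 4÷4/64÷4 = 1/16

P(HhLLEE) = 1/16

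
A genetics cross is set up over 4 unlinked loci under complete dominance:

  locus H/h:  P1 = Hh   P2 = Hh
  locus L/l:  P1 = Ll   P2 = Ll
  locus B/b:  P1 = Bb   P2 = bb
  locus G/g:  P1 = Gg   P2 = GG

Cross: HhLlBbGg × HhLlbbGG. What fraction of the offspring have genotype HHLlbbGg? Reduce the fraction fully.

HhLlBbGg gametes: HLBG×1, HLBg×1, HLbG×1, HLbg×1, HlBG×1, HlBg×1, HlbG×1, Hlbg×1, hLBG×1, hLBg×1, hLbG×1, hLbg×1, hlBG×1, hlBg×1, hlbG×1, hlbg×1
HhLlbbGG gametes: HLbG×4, HlbG×4, hLbG×4, hlbG×4
HhLlBbGg×HhLlbbGG grid (16·16=256): HHLLBbGG=4 HHLLBbGg=4 HHLLbbGG=4 HHLLbbGg=4 HHLlBbGG=8 HHLlBbGg=8 HHLlbbGG=8 HHLlbbGg=8 HHllBbGG=4 HHllBbGg=4 HHllbbGG=4 HHllbbGg=4 HhLLBbGG=8 HhLLBbGg=8 HhLLbbGG=8 HhLLbbGg=8 HhLlBbGG=16 HhLlBbGg=16 HhLlbbGG=16 HhLlbbGg=16 HhllBbGG=8 HhllBbGg=8 HhllbbGG=8 HhllbbGg=8 hhLLBbGG=4 hhLLBbGg=4 hhLLbbGG=4 hhLLbbGg=4 hhLlBbGG=8 hhLlBbGg=8 hhLlbbGG=8 hhLlbbGg=8 hhllBbGG=4 hhllBbGg=4 hhllbbGG=4 hhllbbGg=4
HHLlbbGg hits 8/256; gcd=8; 8÷8/256÷8 = 1/32

P(HHLlbbGg) = 1/32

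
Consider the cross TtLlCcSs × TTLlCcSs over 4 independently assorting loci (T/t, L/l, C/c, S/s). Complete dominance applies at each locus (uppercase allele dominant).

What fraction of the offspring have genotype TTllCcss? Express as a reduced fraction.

TtLlCcSs gametes: TLCS×1, TLCs×1, TLcS×1, TLcs×1, TlCS×1, TlCs×1, TlcS×1, Tlcs×1, tLCS×1, tLCs×1, tLcS×1, tLcs×1, tlCS×1, tlCs×1, tlcS×1, tlcs×1
TTLlCcSs gametes: TLCS×2, TLCs×2, TLcS×2, TLcs×2, TlCS×2, TlCs×2, TlcS×2, Tlcs×2
TtLlCcSs×TTLlCcSs grid (16·16=256): TTLLCCSS=2 TTLLCCSs=4 TTLLCCss=2 TTLLCcSS=4 TTLLCcSs=8 TTLLCcss=4 TTLLccSS=2 TTLLccSs=4 TTLLccss=2 TTLlCCSS=4 TTLlCCSs=8 TTLlCCss=4 TTLlCcSS=8 TTLlCcSs=16 TTLlCcss=8 TTLlccSS=4 TTLlccSs=8 TTLlccss=4 TTllCCSS=2 TTllCCSs=4 TTllCCss=2 TTllCcSS=4 TTllCcSs=8 TTllCcss=4 TTllccSS=2 TTllccSs=4 TTllccss=2 TtLLCCSS=2 TtLLCCSs=4 TtLLCCss=2 TtLLCcSS=4 TtLLCcSs=8 TtLLCcss=4 TtLLccSS=2 TtLLccSs=4 TtLLccss=2 TtLlCCSS=4 TtLlCCSs=8 TtLlCCss=4 TtLlCcSS=8 TtLlCcSs=16 TtLlCcss=8 TtLlccSS=4 TtLlccSs=8 TtLlccss=4 TtllCCSS=2 TtllCCSs=4 TtllCCss=2 TtllCcSS=4 TtllCcSs=8 TtllCcss=4 TtllccSS=2 TtllccSs=4 Ttllccss=2
TTllCcss hits 4/256; gcd=4; 4÷4/256÷4 = 1/64

P(TTllCcss) = 1/64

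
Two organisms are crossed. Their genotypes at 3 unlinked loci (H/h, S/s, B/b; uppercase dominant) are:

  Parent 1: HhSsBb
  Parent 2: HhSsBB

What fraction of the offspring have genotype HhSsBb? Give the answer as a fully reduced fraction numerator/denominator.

HhSsBb gametes: HSB×1, HSb×1, HsB×1, Hsb×1, hSB×1, hSb×1, hsB×1, hsb×1
HhSsBB gametes: HSB×2, HsB×2, hSB×2, hsB×2
HhSsBb×HhSsBB grid (8·8=64): HHSSBB=2 HHSSBb=2 HHSsBB=4 HHSsBb=4 HHssBB=2 HHssBb=2 HhSSBB=4 HhSSBb=4 HhSsBB=8 HhSsBb=8 HhssBB=4 HhssBb=4 hhSSBB=2 hhSSBb=2 hhSsBB=4 hhSsBb=4 hhssBB=2 hhssBb=2
HhSsBb hits 8/64; gcd=8; 8÷8/64÷8 = 1/8

P(HhSsBb) = 1/8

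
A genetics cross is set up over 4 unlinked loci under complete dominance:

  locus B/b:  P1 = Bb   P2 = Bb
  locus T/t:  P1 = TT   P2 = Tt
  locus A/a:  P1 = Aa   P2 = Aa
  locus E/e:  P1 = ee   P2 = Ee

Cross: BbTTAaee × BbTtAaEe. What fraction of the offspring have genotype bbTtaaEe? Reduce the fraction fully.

P(bbTtaaEe) = 1/64

BbTTAaee gametes: BTAe×4, BTae×4, bTAe×4, bTae×4
BbTtAaEe gametes: BTAE×1, BTAe×1, BTaE×1, BTae×1, BtAE×1, BtAe×1, BtaE×1, Btae×1, bTAE×1, bTAe×1, bTaE×1, bTae×1, btAE×1, btAe×1, btaE×1, btae×1
BbTTAaee×BbTtAaEe grid (16·16=256): BBTTAAEe=4 BBTTAAee=4 BBTTAaEe=8 BBTTAaee=8 BBTTaaEe=4 BBTTaaee=4 BBTtAAEe=4 BBTtAAee=4 BBTtAaEe=8 BBTtAaee=8 BBTtaaEe=4 BBTtaaee=4 BbTTAAEe=8 BbTTAAee=8 BbTTAaEe=16 BbTTAaee=16 BbTTaaEe=8 BbTTaaee=8 BbTtAAEe=8 BbTtAAee=8 BbTtAaEe=16 BbTtAaee=16 BbTtaaEe=8 BbTtaaee=8 bbTTAAEe=4 bbTTAAee=4 bbTTAaEe=8 bbTTAaee=8 bbTTaaEe=4 bbTTaaee=4 bbTtAAEe=4 bbTtAAee=4 bbTtAaEe=8 bbTtAaee=8 bbTtaaEe=4 bbTtaaee=4
bbTtaaEe hits 4/256; gcd=4; 4÷4/256÷4 = 1/64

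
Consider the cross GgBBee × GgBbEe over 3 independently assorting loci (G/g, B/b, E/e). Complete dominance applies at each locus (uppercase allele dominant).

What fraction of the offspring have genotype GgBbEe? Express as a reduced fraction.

GgBBee gametes: GBe×4, gBe×4
GgBbEe gametes: GBE×1, GBe×1, GbE×1, Gbe×1, gBE×1, gBe×1, gbE×1, gbe×1
GgBBee×GgBbEe grid (8·8=64): GGBBEe=4 GGBBee=4 GGBbEe=4 GGBbee=4 GgBBEe=8 GgBBee=8 GgBbEe=8 GgBbee=8 ggBBEe=4 ggBBee=4 ggBbEe=4 ggBbee=4
GgBbEe hits 8/64; gcd=8; 8÷8/64÷8 = 1/8

P(GgBbEe) = 1/8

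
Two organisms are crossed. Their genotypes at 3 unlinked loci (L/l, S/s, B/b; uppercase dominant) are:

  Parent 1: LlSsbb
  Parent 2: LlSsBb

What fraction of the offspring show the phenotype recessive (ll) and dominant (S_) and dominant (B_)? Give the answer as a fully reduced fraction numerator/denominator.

P(ll S_ B_) = 3/32

LlSsbb gametes: LSb×2, Lsb×2, lSb×2, lsb×2
LlSsBb gametes: LSB×1, LSb×1, LsB×1, Lsb×1, lSB×1, lSb×1, lsB×1, lsb×1
LlSsbb×LlSsBb grid (8·8=64): LLSSBb=2 LLSSbb=2 LLSsBb=4 LLSsbb=4 LLssBb=2 LLssbb=2 LlSSBb=4 LlSSbb=4 LlSsBb=8 LlSsbb=8 LlssBb=4 Llssbb=4 llSSBb=2 llSSbb=2 llSsBb=4 llSsbb=4 llssBb=2 llssbb=2
ll S_ B_ hits 6/64; gcd=2; 6÷2/64÷2 = 3/32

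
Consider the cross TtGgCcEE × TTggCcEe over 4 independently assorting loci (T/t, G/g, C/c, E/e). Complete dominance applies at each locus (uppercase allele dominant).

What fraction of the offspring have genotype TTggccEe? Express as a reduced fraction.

TtGgCcEE gametes: TGCE×2, TGcE×2, TgCE×2, TgcE×2, tGCE×2, tGcE×2, tgCE×2, tgcE×2
TTggCcEe gametes: TgCE×4, TgCe×4, TgcE×4, Tgce×4
TtGgCcEE×TTggCcEe grid (16·16=256): TTGgCCEE=8 TTGgCCEe=8 TTGgCcEE=16 TTGgCcEe=16 TTGgccEE=8 TTGgccEe=8 TTggCCEE=8 TTggCCEe=8 TTggCcEE=16 TTggCcEe=16 TTggccEE=8 TTggccEe=8 TtGgCCEE=8 TtGgCCEe=8 TtGgCcEE=16 TtGgCcEe=16 TtGgccEE=8 TtGgccEe=8 TtggCCEE=8 TtggCCEe=8 TtggCcEE=16 TtggCcEe=16 TtggccEE=8 TtggccEe=8
TTggccEe hits 8/256; gcd=8; 8÷8/256÷8 = 1/32

P(TTggccEe) = 1/32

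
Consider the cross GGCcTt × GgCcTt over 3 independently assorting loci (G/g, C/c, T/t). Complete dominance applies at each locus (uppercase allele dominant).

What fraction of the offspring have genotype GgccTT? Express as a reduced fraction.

GGCcTt gametes: GCT×2, GCt×2, GcT×2, Gct×2
GgCcTt gametes: GCT×1, GCt×1, GcT×1, Gct×1, gCT×1, gCt×1, gcT×1, gct×1
GGCcTt×GgCcTt grid (8·8=64): GGCCTT=2 GGCCTt=4 GGCCtt=2 GGCcTT=4 GGCcTt=8 GGCctt=4 GGccTT=2 GGccTt=4 GGcctt=2 GgCCTT=2 GgCCTt=4 GgCCtt=2 GgCcTT=4 GgCcTt=8 GgCctt=4 GgccTT=2 GgccTt=4 Ggcctt=2
GgccTT hits 2/64; gcd=2; 2÷2/64÷2 = 1/32

P(GgccTT) = 1/32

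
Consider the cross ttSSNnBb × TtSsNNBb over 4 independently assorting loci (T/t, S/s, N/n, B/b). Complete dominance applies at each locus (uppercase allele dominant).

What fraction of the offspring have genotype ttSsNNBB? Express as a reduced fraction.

ttSSNnBb gametes: tSNB×4, tSNb×4, tSnB×4, tSnb×4
TtSsNNBb gametes: TSNB×2, TSNb×2, TsNB×2, TsNb×2, tSNB×2, tSNb×2, tsNB×2, tsNb×2
ttSSNnBb×TtSsNNBb grid (16·16=256): TtSSNNBB=8 TtSSNNBb=16 TtSSNNbb=8 TtSSNnBB=8 TtSSNnBb=16 TtSSNnbb=8 TtSsNNBB=8 TtSsNNBb=16 TtSsNNbb=8 TtSsNnBB=8 TtSsNnBb=16 TtSsNnbb=8 ttSSNNBB=8 ttSSNNBb=16 ttSSNNbb=8 ttSSNnBB=8 ttSSNnBb=16 ttSSNnbb=8 ttSsNNBB=8 ttSsNNBb=16 ttSsNNbb=8 ttSsNnBB=8 ttSsNnBb=16 ttSsNnbb=8
ttSsNNBB hits 8/256; gcd=8; 8÷8/256÷8 = 1/32

P(ttSsNNBB) = 1/32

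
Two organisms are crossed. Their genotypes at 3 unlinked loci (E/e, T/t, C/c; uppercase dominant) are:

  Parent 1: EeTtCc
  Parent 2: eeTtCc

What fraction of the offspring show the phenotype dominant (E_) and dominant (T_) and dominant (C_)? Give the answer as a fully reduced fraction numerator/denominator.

P(E_ T_ C_) = 9/32

EeTtCc gametes: ETC×1, ETc×1, EtC×1, Etc×1, eTC×1, eTc×1, etC×1, etc×1
eeTtCc gametes: eTC×2, eTc×2, etC×2, etc×2
EeTtCc×eeTtCc grid (8·8=64): EeTTCC=2 EeTTCc=4 EeTTcc=2 EeTtCC=4 EeTtCc=8 EeTtcc=4 EettCC=2 EettCc=4 Eettcc=2 eeTTCC=2 eeTTCc=4 eeTTcc=2 eeTtCC=4 eeTtCc=8 eeTtcc=4 eettCC=2 eettCc=4 eettcc=2
E_ T_ C_ hits 18/64; gcd=2; 18÷2/64÷2 = 9/32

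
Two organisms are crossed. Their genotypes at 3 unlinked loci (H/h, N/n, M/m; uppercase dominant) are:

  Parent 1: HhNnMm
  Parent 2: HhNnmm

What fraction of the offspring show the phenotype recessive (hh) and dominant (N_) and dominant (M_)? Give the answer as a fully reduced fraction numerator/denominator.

P(hh N_ M_) = 3/32

HhNnMm gametes: HNM×1, HNm×1, HnM×1, Hnm×1, hNM×1, hNm×1, hnM×1, hnm×1
HhNnmm gametes: HNm×2, Hnm×2, hNm×2, hnm×2
HhNnMm×HhNnmm grid (8·8=64): HHNNMm=2 HHNNmm=2 HHNnMm=4 HHNnmm=4 HHnnMm=2 HHnnmm=2 HhNNMm=4 HhNNmm=4 HhNnMm=8 HhNnmm=8 HhnnMm=4 Hhnnmm=4 hhNNMm=2 hhNNmm=2 hhNnMm=4 hhNnmm=4 hhnnMm=2 hhnnmm=2
hh N_ M_ hits 6/64; gcd=2; 6÷2/64÷2 = 3/32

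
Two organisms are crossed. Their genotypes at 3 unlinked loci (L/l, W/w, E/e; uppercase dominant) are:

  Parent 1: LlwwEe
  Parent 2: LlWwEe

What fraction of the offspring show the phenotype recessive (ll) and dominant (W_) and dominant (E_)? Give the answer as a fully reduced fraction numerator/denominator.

LlwwEe gametes: LwE×2, Lwe×2, lwE×2, lwe×2
LlWwEe gametes: LWE×1, LWe×1, LwE×1, Lwe×1, lWE×1, lWe×1, lwE×1, lwe×1
LlwwEe×LlWwEe grid (8·8=64): LLWwEE=2 LLWwEe=4 LLWwee=2 LLwwEE=2 LLwwEe=4 LLwwee=2 LlWwEE=4 LlWwEe=8 LlWwee=4 LlwwEE=4 LlwwEe=8 Llwwee=4 llWwEE=2 llWwEe=4 llWwee=2 llwwEE=2 llwwEe=4 llwwee=2
ll W_ E_ hits 6/64; gcd=2; 6÷2/64÷2 = 3/32

P(ll W_ E_) = 3/32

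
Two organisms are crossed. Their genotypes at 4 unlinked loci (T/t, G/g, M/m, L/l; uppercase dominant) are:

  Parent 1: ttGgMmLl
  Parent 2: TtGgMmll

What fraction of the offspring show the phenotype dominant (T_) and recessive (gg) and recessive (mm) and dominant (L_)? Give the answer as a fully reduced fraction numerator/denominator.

P(T_ gg mm L_) = 1/64

ttGgMmLl gametes: tGML×2, tGMl×2, tGmL×2, tGml×2, tgML×2, tgMl×2, tgmL×2, tgml×2
TtGgMmll gametes: TGMl×2, TGml×2, TgMl×2, Tgml×2, tGMl×2, tGml×2, tgMl×2, tgml×2
ttGgMmLl×TtGgMmll grid (16·16=256): TtGGMMLl=4 TtGGMMll=4 TtGGMmLl=8 TtGGMmll=8 TtGGmmLl=4 TtGGmmll=4 TtGgMMLl=8 TtGgMMll=8 TtGgMmLl=16 TtGgMmll=16 TtGgmmLl=8 TtGgmmll=8 TtggMMLl=4 TtggMMll=4 TtggMmLl=8 TtggMmll=8 TtggmmLl=4 Ttggmmll=4 ttGGMMLl=4 ttGGMMll=4 ttGGMmLl=8 ttGGMmll=8 ttGGmmLl=4 ttGGmmll=4 ttGgMMLl=8 ttGgMMll=8 ttGgMmLl=16 ttGgMmll=16 ttGgmmLl=8 ttGgmmll=8 ttggMMLl=4 ttggMMll=4 ttggMmLl=8 ttggMmll=8 ttggmmLl=4 ttggmmll=4
T_ gg mm L_ hits 4/256; gcd=4; 4÷4/256÷4 = 1/64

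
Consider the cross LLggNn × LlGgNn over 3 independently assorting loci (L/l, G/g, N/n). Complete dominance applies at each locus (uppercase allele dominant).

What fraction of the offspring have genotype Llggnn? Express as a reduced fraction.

P(Llggnn) = 1/16

LLggNn gametes: LgN×4, Lgn×4
LlGgNn gametes: LGN×1, LGn×1, LgN×1, Lgn×1, lGN×1, lGn×1, lgN×1, lgn×1
LLggNn×LlGgNn grid (8·8=64): LLGgNN=4 LLGgNn=8 LLGgnn=4 LLggNN=4 LLggNn=8 LLggnn=4 LlGgNN=4 LlGgNn=8 LlGgnn=4 LlggNN=4 LlggNn=8 Llggnn=4
Llggnn hits 4/64; gcd=4; 4÷4/64÷4 = 1/16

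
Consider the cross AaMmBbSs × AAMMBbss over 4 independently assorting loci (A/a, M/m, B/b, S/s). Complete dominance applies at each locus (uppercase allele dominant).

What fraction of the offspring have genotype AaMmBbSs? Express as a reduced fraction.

AaMmBbSs gametes: AMBS×1, AMBs×1, AMbS×1, AMbs×1, AmBS×1, AmBs×1, AmbS×1, Ambs×1, aMBS×1, aMBs×1, aMbS×1, aMbs×1, amBS×1, amBs×1, ambS×1, ambs×1
AAMMBbss gametes: AMBs×8, AMbs×8
AaMmBbSs×AAMMBbss grid (16·16=256): AAMMBBSs=8 AAMMBBss=8 AAMMBbSs=16 AAMMBbss=16 AAMMbbSs=8 AAMMbbss=8 AAMmBBSs=8 AAMmBBss=8 AAMmBbSs=16 AAMmBbss=16 AAMmbbSs=8 AAMmbbss=8 AaMMBBSs=8 AaMMBBss=8 AaMMBbSs=16 AaMMBbss=16 AaMMbbSs=8 AaMMbbss=8 AaMmBBSs=8 AaMmBBss=8 AaMmBbSs=16 AaMmBbss=16 AaMmbbSs=8 AaMmbbss=8
AaMmBbSs hits 16/256; gcd=16; 16÷16/256÷16 = 1/16

P(AaMmBbSs) = 1/16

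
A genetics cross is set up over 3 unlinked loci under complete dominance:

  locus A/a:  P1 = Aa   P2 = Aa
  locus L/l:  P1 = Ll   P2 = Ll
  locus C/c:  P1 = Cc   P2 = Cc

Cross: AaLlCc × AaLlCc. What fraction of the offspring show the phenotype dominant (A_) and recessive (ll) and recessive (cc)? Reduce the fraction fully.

AaLlCc gametes: ALC×1, ALc×1, AlC×1, Alc×1, aLC×1, aLc×1, alC×1, alc×1
AaLlCc gametes: ALC×1, ALc×1, AlC×1, Alc×1, aLC×1, aLc×1, alC×1, alc×1
AaLlCc×AaLlCc grid (8·8=64): AALLCC=1 AALLCc=2 AALLcc=1 AALlCC=2 AALlCc=4 AALlcc=2 AAllCC=1 AAllCc=2 AAllcc=1 AaLLCC=2 AaLLCc=4 AaLLcc=2 AaLlCC=4 AaLlCc=8 AaLlcc=4 AallCC=2 AallCc=4 Aallcc=2 aaLLCC=1 aaLLCc=2 aaLLcc=1 aaLlCC=2 aaLlCc=4 aaLlcc=2 aallCC=1 aallCc=2 aallcc=1
A_ ll cc hits 3/64; gcd=1; 3÷1/64÷1 = 3/64

P(A_ ll cc) = 3/64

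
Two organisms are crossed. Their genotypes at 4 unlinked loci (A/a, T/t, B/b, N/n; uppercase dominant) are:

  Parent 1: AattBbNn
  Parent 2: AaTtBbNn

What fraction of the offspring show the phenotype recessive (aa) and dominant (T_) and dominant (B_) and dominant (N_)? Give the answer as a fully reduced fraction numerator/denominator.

AattBbNn gametes: AtBN×2, AtBn×2, AtbN×2, Atbn×2, atBN×2, atBn×2, atbN×2, atbn×2
AaTtBbNn gametes: ATBN×1, ATBn×1, ATbN×1, ATbn×1, AtBN×1, AtBn×1, AtbN×1, Atbn×1, aTBN×1, aTBn×1, aTbN×1, aTbn×1, atBN×1, atBn×1, atbN×1, atbn×1
AattBbNn×AaTtBbNn grid (16·16=256): AATtBBNN=2 AATtBBNn=4 AATtBBnn=2 AATtBbNN=4 AATtBbNn=8 AATtBbnn=4 AATtbbNN=2 AATtbbNn=4 AATtbbnn=2 AAttBBNN=2 AAttBBNn=4 AAttBBnn=2 AAttBbNN=4 AAttBbNn=8 AAttBbnn=4 AAttbbNN=2 AAttbbNn=4 AAttbbnn=2 AaTtBBNN=4 AaTtBBNn=8 AaTtBBnn=4 AaTtBbNN=8 AaTtBbNn=16 AaTtBbnn=8 AaTtbbNN=4 AaTtbbNn=8 AaTtbbnn=4 AattBBNN=4 AattBBNn=8 AattBBnn=4 AattBbNN=8 AattBbNn=16 AattBbnn=8 AattbbNN=4 AattbbNn=8 Aattbbnn=4 aaTtBBNN=2 aaTtBBNn=4 aaTtBBnn=2 aaTtBbNN=4 aaTtBbNn=8 aaTtBbnn=4 aaTtbbNN=2 aaTtbbNn=4 aaTtbbnn=2 aattBBNN=2 aattBBNn=4 aattBBnn=2 aattBbNN=4 aattBbNn=8 aattBbnn=4 aattbbNN=2 aattbbNn=4 aattbbnn=2
aa T_ B_ N_ hits 18/256; gcd=2; 18÷2/256÷2 = 9/128

P(aa T_ B_ N_) = 9/128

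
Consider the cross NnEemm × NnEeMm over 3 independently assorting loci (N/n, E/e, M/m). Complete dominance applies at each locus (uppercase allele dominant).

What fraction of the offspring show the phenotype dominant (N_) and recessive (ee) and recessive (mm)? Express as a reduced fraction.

NnEemm gametes: NEm×2, Nem×2, nEm×2, nem×2
NnEeMm gametes: NEM×1, NEm×1, NeM×1, Nem×1, nEM×1, nEm×1, neM×1, nem×1
NnEemm×NnEeMm grid (8·8=64): NNEEMm=2 NNEEmm=2 NNEeMm=4 NNEemm=4 NNeeMm=2 NNeemm=2 NnEEMm=4 NnEEmm=4 NnEeMm=8 NnEemm=8 NneeMm=4 Nneemm=4 nnEEMm=2 nnEEmm=2 nnEeMm=4 nnEemm=4 nneeMm=2 nneemm=2
N_ ee mm hits 6/64; gcd=2; 6÷2/64÷2 = 3/32

P(N_ ee mm) = 3/32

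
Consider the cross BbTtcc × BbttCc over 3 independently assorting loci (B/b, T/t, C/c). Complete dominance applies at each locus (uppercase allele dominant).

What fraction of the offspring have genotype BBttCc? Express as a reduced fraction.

BbTtcc gametes: BTc×2, Btc×2, bTc×2, btc×2
BbttCc gametes: BtC×2, Btc×2, btC×2, btc×2
BbTtcc×BbttCc grid (8·8=64): BBTtCc=4 BBTtcc=4 BBttCc=4 BBttcc=4 BbTtCc=8 BbTtcc=8 BbttCc=8 Bbttcc=8 bbTtCc=4 bbTtcc=4 bbttCc=4 bbttcc=4
BBttCc hits 4/64; gcd=4; 4÷4/64÷4 = 1/16

P(BBttCc) = 1/16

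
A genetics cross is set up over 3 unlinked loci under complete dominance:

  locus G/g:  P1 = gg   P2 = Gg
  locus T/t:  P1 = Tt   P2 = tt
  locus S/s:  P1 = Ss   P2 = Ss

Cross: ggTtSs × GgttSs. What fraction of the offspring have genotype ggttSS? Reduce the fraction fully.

ggTtSs gametes: gTS×2, gTs×2, gtS×2, gts×2
GgttSs gametes: GtS×2, Gts×2, gtS×2, gts×2
ggTtSs×GgttSs grid (8·8=64): GgTtSS=4 GgTtSs=8 GgTtss=4 GgttSS=4 GgttSs=8 Ggttss=4 ggTtSS=4 ggTtSs=8 ggTtss=4 ggttSS=4 ggttSs=8 ggttss=4
ggttSS hits 4/64; gcd=4; 4÷4/64÷4 = 1/16

P(ggttSS) = 1/16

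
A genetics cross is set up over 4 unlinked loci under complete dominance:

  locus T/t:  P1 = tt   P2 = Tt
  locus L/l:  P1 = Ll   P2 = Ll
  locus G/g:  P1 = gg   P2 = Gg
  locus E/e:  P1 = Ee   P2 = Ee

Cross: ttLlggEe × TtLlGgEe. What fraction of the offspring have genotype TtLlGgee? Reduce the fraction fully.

ttLlggEe gametes: tLgE×4, tLge×4, tlgE×4, tlge×4
TtLlGgEe gametes: TLGE×1, TLGe×1, TLgE×1, TLge×1, TlGE×1, TlGe×1, TlgE×1, Tlge×1, tLGE×1, tLGe×1, tLgE×1, tLge×1, tlGE×1, tlGe×1, tlgE×1, tlge×1
ttLlggEe×TtLlGgEe grid (16·16=256): TtLLGgEE=4 TtLLGgEe=8 TtLLGgee=4 TtLLggEE=4 TtLLggEe=8 TtLLggee=4 TtLlGgEE=8 TtLlGgEe=16 TtLlGgee=8 TtLlggEE=8 TtLlggEe=16 TtLlggee=8 TtllGgEE=4 TtllGgEe=8 TtllGgee=4 TtllggEE=4 TtllggEe=8 Ttllggee=4 ttLLGgEE=4 ttLLGgEe=8 ttLLGgee=4 ttLLggEE=4 ttLLggEe=8 ttLLggee=4 ttLlGgEE=8 ttLlGgEe=16 ttLlGgee=8 ttLlggEE=8 ttLlggEe=16 ttLlggee=8 ttllGgEE=4 ttllGgEe=8 ttllGgee=4 ttllggEE=4 ttllggEe=8 ttllggee=4
TtLlGgee hits 8/256; gcd=8; 8÷8/256÷8 = 1/32

P(TtLlGgee) = 1/32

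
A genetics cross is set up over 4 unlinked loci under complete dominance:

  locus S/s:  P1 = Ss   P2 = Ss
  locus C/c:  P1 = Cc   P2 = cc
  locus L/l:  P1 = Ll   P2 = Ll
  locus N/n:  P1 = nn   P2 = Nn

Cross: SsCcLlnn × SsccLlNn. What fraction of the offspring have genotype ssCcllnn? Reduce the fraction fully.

P(ssCcllnn) = 1/64

SsCcLlnn gametes: SCLn×2, SCln×2, ScLn×2, Scln×2, sCLn×2, sCln×2, scLn×2, scln×2
SsccLlNn gametes: ScLN×2, ScLn×2, SclN×2, Scln×2, scLN×2, scLn×2, sclN×2, scln×2
SsCcLlnn×SsccLlNn grid (16·16=256): SSCcLLNn=4 SSCcLLnn=4 SSCcLlNn=8 SSCcLlnn=8 SSCcllNn=4 SSCcllnn=4 SSccLLNn=4 SSccLLnn=4 SSccLlNn=8 SSccLlnn=8 SSccllNn=4 SSccllnn=4 SsCcLLNn=8 SsCcLLnn=8 SsCcLlNn=16 SsCcLlnn=16 SsCcllNn=8 SsCcllnn=8 SsccLLNn=8 SsccLLnn=8 SsccLlNn=16 SsccLlnn=16 SsccllNn=8 Ssccllnn=8 ssCcLLNn=4 ssCcLLnn=4 ssCcLlNn=8 ssCcLlnn=8 ssCcllNn=4 ssCcllnn=4 ssccLLNn=4 ssccLLnn=4 ssccLlNn=8 ssccLlnn=8 ssccllNn=4 ssccllnn=4
ssCcllnn hits 4/256; gcd=4; 4÷4/256÷4 = 1/64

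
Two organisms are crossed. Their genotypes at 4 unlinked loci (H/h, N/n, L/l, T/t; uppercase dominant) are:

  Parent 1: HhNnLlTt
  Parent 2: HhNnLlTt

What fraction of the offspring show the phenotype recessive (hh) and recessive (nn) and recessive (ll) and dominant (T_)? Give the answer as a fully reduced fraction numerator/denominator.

HhNnLlTt gametes: HNLT×1, HNLt×1, HNlT×1, HNlt×1, HnLT×1, HnLt×1, HnlT×1, Hnlt×1, hNLT×1, hNLt×1, hNlT×1, hNlt×1, hnLT×1, hnLt×1, hnlT×1, hnlt×1
HhNnLlTt gametes: HNLT×1, HNLt×1, HNlT×1, HNlt×1, HnLT×1, HnLt×1, HnlT×1, Hnlt×1, hNLT×1, hNLt×1, hNlT×1, hNlt×1, hnLT×1, hnLt×1, hnlT×1, hnlt×1
HhNnLlTt×HhNnLlTt grid (16·16=256): HHNNLLTT=1 HHNNLLTt=2 HHNNLLtt=1 HHNNLlTT=2 HHNNLlTt=4 HHNNLltt=2 HHNNllTT=1 HHNNllTt=2 HHNNlltt=1 HHNnLLTT=2 HHNnLLTt=4 HHNnLLtt=2 HHNnLlTT=4 HHNnLlTt=8 HHNnLltt=4 HHNnllTT=2 HHNnllTt=4 HHNnlltt=2 HHnnLLTT=1 HHnnLLTt=2 HHnnLLtt=1 HHnnLlTT=2 HHnnLlTt=4 HHnnLltt=2 HHnnllTT=1 HHnnllTt=2 HHnnlltt=1 HhNNLLTT=2 HhNNLLTt=4 HhNNLLtt=2 HhNNLlTT=4 HhNNLlTt=8 HhNNLltt=4 HhNNllTT=2 HhNNllTt=4 HhNNlltt=2 HhNnLLTT=4 HhNnLLTt=8 HhNnLLtt=4 HhNnLlTT=8 HhNnLlTt=16 HhNnLltt=8 HhNnllTT=4 HhNnllTt=8 HhNnlltt=4 HhnnLLTT=2 HhnnLLTt=4 HhnnLLtt=2 HhnnLlTT=4 HhnnLlTt=8 HhnnLltt=4 HhnnllTT=2 HhnnllTt=4 Hhnnlltt=2 hhNNLLTT=1 hhNNLLTt=2 hhNNLLtt=1 hhNNLlTT=2 hhNNLlTt=4 hhNNLltt=2 hhNNllTT=1 hhNNllTt=2 hhNNlltt=1 hhNnLLTT=2 hhNnLLTt=4 hhNnLLtt=2 hhNnLlTT=4 hhNnLlTt=8 hhNnLltt=4 hhNnllTT=2 hhNnllTt=4 hhNnlltt=2 hhnnLLTT=1 hhnnLLTt=2 hhnnLLtt=1 hhnnLlTT=2 hhnnLlTt=4 hhnnLltt=2 hhnnllTT=1 hhnnllTt=2 hhnnlltt=1
hh nn ll T_ hits 3/256; gcd=1; 3÷1/256÷1 = 3/256

P(hh nn ll T_) = 3/256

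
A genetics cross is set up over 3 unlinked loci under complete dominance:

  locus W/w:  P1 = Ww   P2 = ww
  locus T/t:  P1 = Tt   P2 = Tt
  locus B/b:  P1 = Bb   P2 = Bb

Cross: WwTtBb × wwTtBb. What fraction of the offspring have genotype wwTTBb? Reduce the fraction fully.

P(wwTTBb) = 1/16

WwTtBb gametes: WTB×1, WTb×1, WtB×1, Wtb×1, wTB×1, wTb×1, wtB×1, wtb×1
wwTtBb gametes: wTB×2, wTb×2, wtB×2, wtb×2
WwTtBb×wwTtBb grid (8·8=64): WwTTBB=2 WwTTBb=4 WwTTbb=2 WwTtBB=4 WwTtBb=8 WwTtbb=4 WwttBB=2 WwttBb=4 Wwttbb=2 wwTTBB=2 wwTTBb=4 wwTTbb=2 wwTtBB=4 wwTtBb=8 wwTtbb=4 wwttBB=2 wwttBb=4 wwttbb=2
wwTTBb hits 4/64; gcd=4; 4÷4/64÷4 = 1/16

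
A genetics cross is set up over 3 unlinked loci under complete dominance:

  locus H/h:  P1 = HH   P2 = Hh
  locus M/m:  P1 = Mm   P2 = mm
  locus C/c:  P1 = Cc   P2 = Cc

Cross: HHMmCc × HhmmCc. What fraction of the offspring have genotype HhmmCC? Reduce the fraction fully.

HHMmCc gametes: HMC×2, HMc×2, HmC×2, Hmc×2
HhmmCc gametes: HmC×2, Hmc×2, hmC×2, hmc×2
HHMmCc×HhmmCc grid (8·8=64): HHMmCC=4 HHMmCc=8 HHMmcc=4 HHmmCC=4 HHmmCc=8 HHmmcc=4 HhMmCC=4 HhMmCc=8 HhMmcc=4 HhmmCC=4 HhmmCc=8 Hhmmcc=4
HhmmCC hits 4/64; gcd=4; 4÷4/64÷4 = 1/16

P(HhmmCC) = 1/16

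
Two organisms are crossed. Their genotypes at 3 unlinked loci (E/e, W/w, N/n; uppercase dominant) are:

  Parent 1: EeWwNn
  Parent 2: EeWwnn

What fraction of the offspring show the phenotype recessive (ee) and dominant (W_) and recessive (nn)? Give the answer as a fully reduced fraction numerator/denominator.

P(ee W_ nn) = 3/32

EeWwNn gametes: EWN×1, EWn×1, EwN×1, Ewn×1, eWN×1, eWn×1, ewN×1, ewn×1
EeWwnn gametes: EWn×2, Ewn×2, eWn×2, ewn×2
EeWwNn×EeWwnn grid (8·8=64): EEWWNn=2 EEWWnn=2 EEWwNn=4 EEWwnn=4 EEwwNn=2 EEwwnn=2 EeWWNn=4 EeWWnn=4 EeWwNn=8 EeWwnn=8 EewwNn=4 Eewwnn=4 eeWWNn=2 eeWWnn=2 eeWwNn=4 eeWwnn=4 eewwNn=2 eewwnn=2
ee W_ nn hits 6/64; gcd=2; 6÷2/64÷2 = 3/32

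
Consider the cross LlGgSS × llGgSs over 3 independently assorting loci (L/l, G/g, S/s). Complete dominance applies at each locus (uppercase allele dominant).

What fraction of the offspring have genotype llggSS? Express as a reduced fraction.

P(llggSS) = 1/16

LlGgSS gametes: LGS×2, LgS×2, lGS×2, lgS×2
llGgSs gametes: lGS×2, lGs×2, lgS×2, lgs×2
LlGgSS×llGgSs grid (8·8=64): LlGGSS=4 LlGGSs=4 LlGgSS=8 LlGgSs=8 LlggSS=4 LlggSs=4 llGGSS=4 llGGSs=4 llGgSS=8 llGgSs=8 llggSS=4 llggSs=4
llggSS hits 4/64; gcd=4; 4÷4/64÷4 = 1/16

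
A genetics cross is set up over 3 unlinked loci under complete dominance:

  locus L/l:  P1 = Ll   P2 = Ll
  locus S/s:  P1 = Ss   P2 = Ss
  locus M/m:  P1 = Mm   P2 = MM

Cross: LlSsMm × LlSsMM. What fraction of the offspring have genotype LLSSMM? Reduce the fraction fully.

P(LLSSMM) = 1/32

LlSsMm gametes: LSM×1, LSm×1, LsM×1, Lsm×1, lSM×1, lSm×1, lsM×1, lsm×1
LlSsMM gametes: LSM×2, LsM×2, lSM×2, lsM×2
LlSsMm×LlSsMM grid (8·8=64): LLSSMM=2 LLSSMm=2 LLSsMM=4 LLSsMm=4 LLssMM=2 LLssMm=2 LlSSMM=4 LlSSMm=4 LlSsMM=8 LlSsMm=8 LlssMM=4 LlssMm=4 llSSMM=2 llSSMm=2 llSsMM=4 llSsMm=4 llssMM=2 llssMm=2
LLSSMM hits 2/64; gcd=2; 2÷2/64÷2 = 1/32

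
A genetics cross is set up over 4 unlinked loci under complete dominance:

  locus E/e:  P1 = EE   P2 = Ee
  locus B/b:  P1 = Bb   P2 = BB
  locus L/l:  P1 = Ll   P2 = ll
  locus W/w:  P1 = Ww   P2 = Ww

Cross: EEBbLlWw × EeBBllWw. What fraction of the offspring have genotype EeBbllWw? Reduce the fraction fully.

P(EeBbllWw) = 1/16

EEBbLlWw gametes: EBLW×2, EBLw×2, EBlW×2, EBlw×2, EbLW×2, EbLw×2, EblW×2, Eblw×2
EeBBllWw gametes: EBlW×4, EBlw×4, eBlW×4, eBlw×4
EEBbLlWw×EeBBllWw grid (16·16=256): EEBBLlWW=8 EEBBLlWw=16 EEBBLlww=8 EEBBllWW=8 EEBBllWw=16 EEBBllww=8 EEBbLlWW=8 EEBbLlWw=16 EEBbLlww=8 EEBbllWW=8 EEBbllWw=16 EEBbllww=8 EeBBLlWW=8 EeBBLlWw=16 EeBBLlww=8 EeBBllWW=8 EeBBllWw=16 EeBBllww=8 EeBbLlWW=8 EeBbLlWw=16 EeBbLlww=8 EeBbllWW=8 EeBbllWw=16 EeBbllww=8
EeBbllWw hits 16/256; gcd=16; 16÷16/256÷16 = 1/16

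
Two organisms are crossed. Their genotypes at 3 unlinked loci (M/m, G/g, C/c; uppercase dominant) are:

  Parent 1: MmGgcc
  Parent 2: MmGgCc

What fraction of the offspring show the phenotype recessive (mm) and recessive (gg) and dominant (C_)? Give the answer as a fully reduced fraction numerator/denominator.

MmGgcc gametes: MGc×2, Mgc×2, mGc×2, mgc×2
MmGgCc gametes: MGC×1, MGc×1, MgC×1, Mgc×1, mGC×1, mGc×1, mgC×1, mgc×1
MmGgcc×MmGgCc grid (8·8=64): MMGGCc=2 MMGGcc=2 MMGgCc=4 MMGgcc=4 MMggCc=2 MMggcc=2 MmGGCc=4 MmGGcc=4 MmGgCc=8 MmGgcc=8 MmggCc=4 Mmggcc=4 mmGGCc=2 mmGGcc=2 mmGgCc=4 mmGgcc=4 mmggCc=2 mmggcc=2
mm gg C_ hits 2/64; gcd=2; 2÷2/64÷2 = 1/32

P(mm gg C_) = 1/32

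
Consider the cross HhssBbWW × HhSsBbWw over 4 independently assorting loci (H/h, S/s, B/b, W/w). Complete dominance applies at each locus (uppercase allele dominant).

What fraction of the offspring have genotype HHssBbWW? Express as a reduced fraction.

HhssBbWW gametes: HsBW×4, HsbW×4, hsBW×4, hsbW×4
HhSsBbWw gametes: HSBW×1, HSBw×1, HSbW×1, HSbw×1, HsBW×1, HsBw×1, HsbW×1, Hsbw×1, hSBW×1, hSBw×1, hSbW×1, hSbw×1, hsBW×1, hsBw×1, hsbW×1, hsbw×1
HhssBbWW×HhSsBbWw grid (16·16=256): HHSsBBWW=4 HHSsBBWw=4 HHSsBbWW=8 HHSsBbWw=8 HHSsbbWW=4 HHSsbbWw=4 HHssBBWW=4 HHssBBWw=4 HHssBbWW=8 HHssBbWw=8 HHssbbWW=4 HHssbbWw=4 HhSsBBWW=8 HhSsBBWw=8 HhSsBbWW=16 HhSsBbWw=16 HhSsbbWW=8 HhSsbbWw=8 HhssBBWW=8 HhssBBWw=8 HhssBbWW=16 HhssBbWw=16 HhssbbWW=8 HhssbbWw=8 hhSsBBWW=4 hhSsBBWw=4 hhSsBbWW=8 hhSsBbWw=8 hhSsbbWW=4 hhSsbbWw=4 hhssBBWW=4 hhssBBWw=4 hhssBbWW=8 hhssBbWw=8 hhssbbWW=4 hhssbbWw=4
HHssBbWW hits 8/256; gcd=8; 8÷8/256÷8 = 1/32

P(HHssBbWW) = 1/32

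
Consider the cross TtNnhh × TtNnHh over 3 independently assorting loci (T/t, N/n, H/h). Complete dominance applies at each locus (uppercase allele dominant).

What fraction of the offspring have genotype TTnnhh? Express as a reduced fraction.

TtNnhh gametes: TNh×2, Tnh×2, tNh×2, tnh×2
TtNnHh gametes: TNH×1, TNh×1, TnH×1, Tnh×1, tNH×1, tNh×1, tnH×1, tnh×1
TtNnhh×TtNnHh grid (8·8=64): TTNNHh=2 TTNNhh=2 TTNnHh=4 TTNnhh=4 TTnnHh=2 TTnnhh=2 TtNNHh=4 TtNNhh=4 TtNnHh=8 TtNnhh=8 TtnnHh=4 Ttnnhh=4 ttNNHh=2 ttNNhh=2 ttNnHh=4 ttNnhh=4 ttnnHh=2 ttnnhh=2
TTnnhh hits 2/64; gcd=2; 2÷2/64÷2 = 1/32

P(TTnnhh) = 1/32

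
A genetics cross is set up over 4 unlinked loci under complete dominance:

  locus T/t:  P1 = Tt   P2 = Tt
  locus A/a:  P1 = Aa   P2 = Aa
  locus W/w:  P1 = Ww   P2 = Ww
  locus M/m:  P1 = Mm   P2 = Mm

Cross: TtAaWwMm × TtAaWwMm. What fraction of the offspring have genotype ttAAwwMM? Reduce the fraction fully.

TtAaWwMm gametes: TAWM×1, TAWm×1, TAwM×1, TAwm×1, TaWM×1, TaWm×1, TawM×1, Tawm×1, tAWM×1, tAWm×1, tAwM×1, tAwm×1, taWM×1, taWm×1, tawM×1, tawm×1
TtAaWwMm gametes: TAWM×1, TAWm×1, TAwM×1, TAwm×1, TaWM×1, TaWm×1, TawM×1, Tawm×1, tAWM×1, tAWm×1, tAwM×1, tAwm×1, taWM×1, taWm×1, tawM×1, tawm×1
TtAaWwMm×TtAaWwMm grid (16·16=256): TTAAWWMM=1 TTAAWWMm=2 TTAAWWmm=1 TTAAWwMM=2 TTAAWwMm=4 TTAAWwmm=2 TTAAwwMM=1 TTAAwwMm=2 TTAAwwmm=1 TTAaWWMM=2 TTAaWWMm=4 TTAaWWmm=2 TTAaWwMM=4 TTAaWwMm=8 TTAaWwmm=4 TTAawwMM=2 TTAawwMm=4 TTAawwmm=2 TTaaWWMM=1 TTaaWWMm=2 TTaaWWmm=1 TTaaWwMM=2 TTaaWwMm=4 TTaaWwmm=2 TTaawwMM=1 TTaawwMm=2 TTaawwmm=1 TtAAWWMM=2 TtAAWWMm=4 TtAAWWmm=2 TtAAWwMM=4 TtAAWwMm=8 TtAAWwmm=4 TtAAwwMM=2 TtAAwwMm=4 TtAAwwmm=2 TtAaWWMM=4 TtAaWWMm=8 TtAaWWmm=4 TtAaWwMM=8 TtAaWwMm=16 TtAaWwmm=8 TtAawwMM=4 TtAawwMm=8 TtAawwmm=4 TtaaWWMM=2 TtaaWWMm=4 TtaaWWmm=2 TtaaWwMM=4 TtaaWwMm=8 TtaaWwmm=4 TtaawwMM=2 TtaawwMm=4 Ttaawwmm=2 ttAAWWMM=1 ttAAWWMm=2 ttAAWWmm=1 ttAAWwMM=2 ttAAWwMm=4 ttAAWwmm=2 ttAAwwMM=1 ttAAwwMm=2 ttAAwwmm=1 ttAaWWMM=2 ttAaWWMm=4 ttAaWWmm=2 ttAaWwMM=4 ttAaWwMm=8 ttAaWwmm=4 ttAawwMM=2 ttAawwMm=4 ttAawwmm=2 ttaaWWMM=1 ttaaWWMm=2 ttaaWWmm=1 ttaaWwMM=2 ttaaWwMm=4 ttaaWwmm=2 ttaawwMM=1 ttaawwMm=2 ttaawwmm=1
ttAAwwMM hits 1/256; gcd=1; 1÷1/256÷1 = 1/256

P(ttAAwwMM) = 1/256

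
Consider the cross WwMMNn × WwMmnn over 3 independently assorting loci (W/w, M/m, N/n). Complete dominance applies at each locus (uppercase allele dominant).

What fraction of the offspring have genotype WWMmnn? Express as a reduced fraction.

WwMMNn gametes: WMN×2, WMn×2, wMN×2, wMn×2
WwMmnn gametes: WMn×2, Wmn×2, wMn×2, wmn×2
WwMMNn×WwMmnn grid (8·8=64): WWMMNn=4 WWMMnn=4 WWMmNn=4 WWMmnn=4 WwMMNn=8 WwMMnn=8 WwMmNn=8 WwMmnn=8 wwMMNn=4 wwMMnn=4 wwMmNn=4 wwMmnn=4
WWMmnn hits 4/64; gcd=4; 4÷4/64÷4 = 1/16

P(WWMmnn) = 1/16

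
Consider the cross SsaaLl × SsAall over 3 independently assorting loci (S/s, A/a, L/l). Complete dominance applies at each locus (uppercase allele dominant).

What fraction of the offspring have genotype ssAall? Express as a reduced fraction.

P(ssAall) = 1/16

SsaaLl gametes: SaL×2, Sal×2, saL×2, sal×2
SsAall gametes: SAl×2, Sal×2, sAl×2, sal×2
SsaaLl×SsAall grid (8·8=64): SSAaLl=4 SSAall=4 SSaaLl=4 SSaall=4 SsAaLl=8 SsAall=8 SsaaLl=8 Ssaall=8 ssAaLl=4 ssAall=4 ssaaLl=4 ssaall=4
ssAall hits 4/64; gcd=4; 4÷4/64÷4 = 1/16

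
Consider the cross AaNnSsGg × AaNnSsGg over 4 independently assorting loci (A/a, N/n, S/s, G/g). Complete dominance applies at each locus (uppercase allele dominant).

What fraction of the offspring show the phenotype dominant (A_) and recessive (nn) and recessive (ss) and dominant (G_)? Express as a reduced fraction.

P(A_ nn ss G_) = 9/256

AaNnSsGg gametes: ANSG×1, ANSg×1, ANsG×1, ANsg×1, AnSG×1, AnSg×1, AnsG×1, Ansg×1, aNSG×1, aNSg×1, aNsG×1, aNsg×1, anSG×1, anSg×1, ansG×1, ansg×1
AaNnSsGg gametes: ANSG×1, ANSg×1, ANsG×1, ANsg×1, AnSG×1, AnSg×1, AnsG×1, Ansg×1, aNSG×1, aNSg×1, aNsG×1, aNsg×1, anSG×1, anSg×1, ansG×1, ansg×1
AaNnSsGg×AaNnSsGg grid (16·16=256): AANNSSGG=1 AANNSSGg=2 AANNSSgg=1 AANNSsGG=2 AANNSsGg=4 AANNSsgg=2 AANNssGG=1 AANNssGg=2 AANNssgg=1 AANnSSGG=2 AANnSSGg=4 AANnSSgg=2 AANnSsGG=4 AANnSsGg=8 AANnSsgg=4 AANnssGG=2 AANnssGg=4 AANnssgg=2 AAnnSSGG=1 AAnnSSGg=2 AAnnSSgg=1 AAnnSsGG=2 AAnnSsGg=4 AAnnSsgg=2 AAnnssGG=1 AAnnssGg=2 AAnnssgg=1 AaNNSSGG=2 AaNNSSGg=4 AaNNSSgg=2 AaNNSsGG=4 AaNNSsGg=8 AaNNSsgg=4 AaNNssGG=2 AaNNssGg=4 AaNNssgg=2 AaNnSSGG=4 AaNnSSGg=8 AaNnSSgg=4 AaNnSsGG=8 AaNnSsGg=16 AaNnSsgg=8 AaNnssGG=4 AaNnssGg=8 AaNnssgg=4 AannSSGG=2 AannSSGg=4 AannSSgg=2 AannSsGG=4 AannSsGg=8 AannSsgg=4 AannssGG=2 AannssGg=4 Aannssgg=2 aaNNSSGG=1 aaNNSSGg=2 aaNNSSgg=1 aaNNSsGG=2 aaNNSsGg=4 aaNNSsgg=2 aaNNssGG=1 aaNNssGg=2 aaNNssgg=1 aaNnSSGG=2 aaNnSSGg=4 aaNnSSgg=2 aaNnSsGG=4 aaNnSsGg=8 aaNnSsgg=4 aaNnssGG=2 aaNnssGg=4 aaNnssgg=2 aannSSGG=1 aannSSGg=2 aannSSgg=1 aannSsGG=2 aannSsGg=4 aannSsgg=2 aannssGG=1 aannssGg=2 aannssgg=1
A_ nn ss G_ hits 9/256; gcd=1; 9÷1/256÷1 = 9/256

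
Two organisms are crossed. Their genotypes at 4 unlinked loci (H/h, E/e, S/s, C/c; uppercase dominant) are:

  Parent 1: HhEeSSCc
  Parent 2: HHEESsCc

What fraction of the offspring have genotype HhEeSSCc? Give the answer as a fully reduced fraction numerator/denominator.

P(HhEeSSCc) = 1/16

HhEeSSCc gametes: HESC×2, HESc×2, HeSC×2, HeSc×2, hESC×2, hESc×2, heSC×2, heSc×2
HHEESsCc gametes: HESC×4, HESc×4, HEsC×4, HEsc×4
HhEeSSCc×HHEESsCc grid (16·16=256): HHEESSCC=8 HHEESSCc=16 HHEESScc=8 HHEESsCC=8 HHEESsCc=16 HHEESscc=8 HHEeSSCC=8 HHEeSSCc=16 HHEeSScc=8 HHEeSsCC=8 HHEeSsCc=16 HHEeSscc=8 HhEESSCC=8 HhEESSCc=16 HhEESScc=8 HhEESsCC=8 HhEESsCc=16 HhEESscc=8 HhEeSSCC=8 HhEeSSCc=16 HhEeSScc=8 HhEeSsCC=8 HhEeSsCc=16 HhEeSscc=8
HhEeSSCc hits 16/256; gcd=16; 16÷16/256÷16 = 1/16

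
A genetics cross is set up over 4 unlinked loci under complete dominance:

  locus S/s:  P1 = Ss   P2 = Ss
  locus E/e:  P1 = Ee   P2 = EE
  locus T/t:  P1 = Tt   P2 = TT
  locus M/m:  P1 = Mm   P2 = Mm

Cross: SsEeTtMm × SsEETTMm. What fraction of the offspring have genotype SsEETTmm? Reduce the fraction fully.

P(SsEETTmm) = 1/32

SsEeTtMm gametes: SETM×1, SETm×1, SEtM×1, SEtm×1, SeTM×1, SeTm×1, SetM×1, Setm×1, sETM×1, sETm×1, sEtM×1, sEtm×1, seTM×1, seTm×1, setM×1, setm×1
SsEETTMm gametes: SETM×4, SETm×4, sETM×4, sETm×4
SsEeTtMm×SsEETTMm grid (16·16=256): SSEETTMM=4 SSEETTMm=8 SSEETTmm=4 SSEETtMM=4 SSEETtMm=8 SSEETtmm=4 SSEeTTMM=4 SSEeTTMm=8 SSEeTTmm=4 SSEeTtMM=4 SSEeTtMm=8 SSEeTtmm=4 SsEETTMM=8 SsEETTMm=16 SsEETTmm=8 SsEETtMM=8 SsEETtMm=16 SsEETtmm=8 SsEeTTMM=8 SsEeTTMm=16 SsEeTTmm=8 SsEeTtMM=8 SsEeTtMm=16 SsEeTtmm=8 ssEETTMM=4 ssEETTMm=8 ssEETTmm=4 ssEETtMM=4 ssEETtMm=8 ssEETtmm=4 ssEeTTMM=4 ssEeTTMm=8 ssEeTTmm=4 ssEeTtMM=4 ssEeTtMm=8 ssEeTtmm=4
SsEETTmm hits 8/256; gcd=8; 8÷8/256÷8 = 1/32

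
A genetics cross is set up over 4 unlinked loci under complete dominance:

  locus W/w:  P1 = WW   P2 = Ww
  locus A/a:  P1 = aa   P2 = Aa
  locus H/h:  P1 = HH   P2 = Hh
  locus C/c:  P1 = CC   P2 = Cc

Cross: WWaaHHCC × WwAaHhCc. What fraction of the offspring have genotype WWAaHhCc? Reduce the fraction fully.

WWaaHHCC gametes: WaHC×16
WwAaHhCc gametes: WAHC×1, WAHc×1, WAhC×1, WAhc×1, WaHC×1, WaHc×1, WahC×1, Wahc×1, wAHC×1, wAHc×1, wAhC×1, wAhc×1, waHC×1, waHc×1, wahC×1, wahc×1
WWaaHHCC×WwAaHhCc grid (16·16=256): WWAaHHCC=16 WWAaHHCc=16 WWAaHhCC=16 WWAaHhCc=16 WWaaHHCC=16 WWaaHHCc=16 WWaaHhCC=16 WWaaHhCc=16 WwAaHHCC=16 WwAaHHCc=16 WwAaHhCC=16 WwAaHhCc=16 WwaaHHCC=16 WwaaHHCc=16 WwaaHhCC=16 WwaaHhCc=16
WWAaHhCc hits 16/256; gcd=16; 16÷16/256÷16 = 1/16

P(WWAaHhCc) = 1/16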